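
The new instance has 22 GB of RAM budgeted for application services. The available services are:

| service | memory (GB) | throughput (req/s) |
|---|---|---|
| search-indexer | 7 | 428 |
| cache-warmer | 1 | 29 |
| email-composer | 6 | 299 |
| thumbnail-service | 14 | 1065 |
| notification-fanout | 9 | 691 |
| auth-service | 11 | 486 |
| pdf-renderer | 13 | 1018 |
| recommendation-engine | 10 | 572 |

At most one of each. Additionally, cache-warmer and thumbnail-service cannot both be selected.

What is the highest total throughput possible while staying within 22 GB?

1709

Density check — pdf-renderer 78.31, notification-fanout 76.78, thumbnail-service 76.07, search-indexer 61.14 are the best per GB.
Taking notification-fanout + pdf-renderer: 22 GB used, 1709 in throughput.
The closest alternative, search-indexer + thumbnail-service, reaches only 1493.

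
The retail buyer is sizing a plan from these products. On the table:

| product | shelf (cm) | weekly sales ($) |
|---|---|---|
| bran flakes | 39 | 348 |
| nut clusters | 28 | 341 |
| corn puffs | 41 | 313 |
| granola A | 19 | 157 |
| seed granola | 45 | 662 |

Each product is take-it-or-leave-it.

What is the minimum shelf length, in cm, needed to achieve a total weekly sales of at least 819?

Look for the lowest-shelf combination reaching 819.
granola A + seed granola: 819 weekly sales at 64 cm.
Any bundle with less than 64 cm falls short of 819.

64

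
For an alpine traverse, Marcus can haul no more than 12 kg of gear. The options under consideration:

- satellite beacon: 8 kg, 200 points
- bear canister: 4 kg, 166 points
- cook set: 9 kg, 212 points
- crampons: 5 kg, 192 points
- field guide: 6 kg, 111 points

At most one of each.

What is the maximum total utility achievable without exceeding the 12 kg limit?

The ratio heuristic lands on bear canister + crampons (358) but leaves 3 kg idle.
Replace crampons with satellite beacon: the trade gains 8 net, giving 366 at 12 kg.
No other feasible combination exceeds 366.

366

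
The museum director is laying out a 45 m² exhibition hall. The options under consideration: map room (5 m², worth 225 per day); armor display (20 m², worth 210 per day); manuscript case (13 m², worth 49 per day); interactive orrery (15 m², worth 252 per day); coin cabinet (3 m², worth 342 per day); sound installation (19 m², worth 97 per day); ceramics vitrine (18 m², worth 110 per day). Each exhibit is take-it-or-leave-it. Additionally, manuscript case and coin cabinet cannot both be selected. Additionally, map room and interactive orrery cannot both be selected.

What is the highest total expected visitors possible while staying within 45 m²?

804

Armor display + interactive orrery + coin cabinet uses 38 of the 45 m² and totals 804.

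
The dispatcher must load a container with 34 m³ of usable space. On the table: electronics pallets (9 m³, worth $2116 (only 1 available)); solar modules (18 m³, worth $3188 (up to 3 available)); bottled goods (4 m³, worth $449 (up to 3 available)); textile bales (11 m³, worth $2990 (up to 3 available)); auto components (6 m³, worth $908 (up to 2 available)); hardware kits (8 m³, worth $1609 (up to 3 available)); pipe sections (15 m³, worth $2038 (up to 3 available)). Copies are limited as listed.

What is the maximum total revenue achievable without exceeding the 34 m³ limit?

Density check — textile bales 271.82, electronics pallets 235.11, hardware kits 201.12 are the best per m³.
The ratio ordering already packs tightly: 3×textile bales, 33 m³, 8970.
Every other selection either busts 34 m³ or exceeds an availability limit or fails to beat 8970.

8970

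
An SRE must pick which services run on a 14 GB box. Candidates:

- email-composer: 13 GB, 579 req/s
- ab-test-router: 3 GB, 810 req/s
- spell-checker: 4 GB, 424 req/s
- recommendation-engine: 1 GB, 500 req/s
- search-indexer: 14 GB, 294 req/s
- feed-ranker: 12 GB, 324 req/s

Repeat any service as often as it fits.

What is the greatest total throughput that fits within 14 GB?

7000

Taking 14×recommendation-engine: 14 GB used, 7000 in throughput.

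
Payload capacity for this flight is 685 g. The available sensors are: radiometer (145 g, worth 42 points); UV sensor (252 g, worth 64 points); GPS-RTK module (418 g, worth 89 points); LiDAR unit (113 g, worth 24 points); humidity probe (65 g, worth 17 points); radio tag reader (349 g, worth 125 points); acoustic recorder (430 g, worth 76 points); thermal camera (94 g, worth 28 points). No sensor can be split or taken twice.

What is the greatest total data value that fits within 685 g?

The ratio ordering already packs tightly: radiometer + humidity probe + radio tag reader + thermal camera, 653 g, 212.

212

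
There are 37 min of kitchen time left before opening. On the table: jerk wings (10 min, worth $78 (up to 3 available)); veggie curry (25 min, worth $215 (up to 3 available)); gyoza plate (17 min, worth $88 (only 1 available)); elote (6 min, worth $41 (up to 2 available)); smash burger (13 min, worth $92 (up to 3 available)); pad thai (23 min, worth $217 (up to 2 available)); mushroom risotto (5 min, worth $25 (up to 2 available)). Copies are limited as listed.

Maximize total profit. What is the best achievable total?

309

Taking the top-ratio dishes first gives jerk wings + pad thai for 295 (33 min).
Replace jerk wings with smash burger: the trade gains 14 net, giving 309 at 36 min.
That's the maximum — no swap from here does better than 309.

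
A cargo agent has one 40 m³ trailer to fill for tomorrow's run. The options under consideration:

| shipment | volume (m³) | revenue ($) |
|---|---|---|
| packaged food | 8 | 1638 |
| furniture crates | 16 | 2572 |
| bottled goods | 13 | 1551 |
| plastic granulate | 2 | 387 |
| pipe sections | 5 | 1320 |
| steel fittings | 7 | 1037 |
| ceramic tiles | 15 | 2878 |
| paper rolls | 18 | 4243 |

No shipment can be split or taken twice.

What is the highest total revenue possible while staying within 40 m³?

8828

Greedy by ratio would take packaged food + plastic granulate + pipe sections + steel fittings + paper rolls: 40 m³ used, total 8625.
Replace packaged food and steel fittings with ceramic tiles: the trade gains 203 net, giving 8828 at 40 m³.
Runner-up packaged food + plastic granulate + pipe sections + steel fittings + paper rolls tops out at 8625.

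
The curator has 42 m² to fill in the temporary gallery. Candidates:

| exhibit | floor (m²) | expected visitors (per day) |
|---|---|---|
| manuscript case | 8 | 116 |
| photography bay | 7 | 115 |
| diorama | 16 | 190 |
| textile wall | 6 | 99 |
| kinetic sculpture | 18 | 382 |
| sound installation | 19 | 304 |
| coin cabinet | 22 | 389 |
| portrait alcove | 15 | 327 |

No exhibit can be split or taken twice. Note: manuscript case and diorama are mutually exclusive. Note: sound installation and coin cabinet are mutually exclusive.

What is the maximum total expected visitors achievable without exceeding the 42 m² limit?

825

By expected visitors per m²: portrait alcove 21.80, kinetic sculpture 21.22, coin cabinet 17.68 lead.
Greedy by ratio would take textile wall + kinetic sculpture + portrait alcove: 39 m² used, total 808.
The 6 m² tied up in textile wall is better spent on manuscript case — total rises to 825 (41 m²).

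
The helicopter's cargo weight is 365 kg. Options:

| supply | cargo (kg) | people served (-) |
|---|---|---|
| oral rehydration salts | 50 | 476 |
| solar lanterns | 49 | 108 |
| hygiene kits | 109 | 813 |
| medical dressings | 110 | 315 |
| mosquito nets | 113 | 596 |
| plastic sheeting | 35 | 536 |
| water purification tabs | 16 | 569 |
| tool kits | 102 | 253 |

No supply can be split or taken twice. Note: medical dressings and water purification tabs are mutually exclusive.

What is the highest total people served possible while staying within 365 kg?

The ratio ordering already packs tightly: oral rehydration salts + hygiene kits + mosquito nets + plastic sheeting + water purification tabs, 323 kg, 2990.
An exhaustive check of the 256 subsets confirms 2990.

2990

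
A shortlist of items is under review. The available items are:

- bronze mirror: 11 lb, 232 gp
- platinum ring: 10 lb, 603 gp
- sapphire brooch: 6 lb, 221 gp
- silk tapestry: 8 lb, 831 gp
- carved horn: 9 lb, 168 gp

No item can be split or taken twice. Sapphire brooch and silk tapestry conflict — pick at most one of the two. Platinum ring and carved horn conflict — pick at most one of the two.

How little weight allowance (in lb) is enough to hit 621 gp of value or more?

8

Look for the lowest-weight combination reaching 621.
Taking silk tapestry gives 831 (≥ 621) for 8 lb.
No combination under 8 lb hits 621.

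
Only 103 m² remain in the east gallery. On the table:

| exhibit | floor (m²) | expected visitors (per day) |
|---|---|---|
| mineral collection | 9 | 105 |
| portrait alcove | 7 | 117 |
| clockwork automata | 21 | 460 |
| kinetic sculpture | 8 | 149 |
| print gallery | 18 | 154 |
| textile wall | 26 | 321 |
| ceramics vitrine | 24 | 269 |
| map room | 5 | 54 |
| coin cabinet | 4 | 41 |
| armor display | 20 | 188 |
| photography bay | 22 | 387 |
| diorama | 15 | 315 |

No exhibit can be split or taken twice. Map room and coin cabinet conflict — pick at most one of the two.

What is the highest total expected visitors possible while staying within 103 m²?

1790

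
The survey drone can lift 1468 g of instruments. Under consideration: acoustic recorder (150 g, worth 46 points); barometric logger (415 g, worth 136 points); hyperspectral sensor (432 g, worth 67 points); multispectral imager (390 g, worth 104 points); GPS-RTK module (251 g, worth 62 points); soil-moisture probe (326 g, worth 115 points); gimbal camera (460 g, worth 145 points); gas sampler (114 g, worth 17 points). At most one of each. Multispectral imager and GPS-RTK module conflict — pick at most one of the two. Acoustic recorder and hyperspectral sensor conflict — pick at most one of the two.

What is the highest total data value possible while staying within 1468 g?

459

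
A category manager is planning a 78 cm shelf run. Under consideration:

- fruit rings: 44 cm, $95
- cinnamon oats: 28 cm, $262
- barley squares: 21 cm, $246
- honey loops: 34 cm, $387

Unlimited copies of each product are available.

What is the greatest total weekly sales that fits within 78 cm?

The ratio heuristic lands on 3×barley squares (738) but leaves 15 cm idle.
Replace barley squares with honey loops: the trade gains 141 net, giving 879 at 76 cm.
Nothing else within 78 cm beats 879.

879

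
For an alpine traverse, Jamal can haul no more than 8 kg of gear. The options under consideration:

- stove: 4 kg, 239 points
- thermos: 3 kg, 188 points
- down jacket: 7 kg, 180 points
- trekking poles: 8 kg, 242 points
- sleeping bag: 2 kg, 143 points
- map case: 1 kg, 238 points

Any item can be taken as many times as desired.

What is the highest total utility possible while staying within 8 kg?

1904

Ranking by ratio (utility/kg): map case 238.00, sleeping bag 71.50, thermos 62.67.
Best packing: 8×map case — 8 kg, 1904 total.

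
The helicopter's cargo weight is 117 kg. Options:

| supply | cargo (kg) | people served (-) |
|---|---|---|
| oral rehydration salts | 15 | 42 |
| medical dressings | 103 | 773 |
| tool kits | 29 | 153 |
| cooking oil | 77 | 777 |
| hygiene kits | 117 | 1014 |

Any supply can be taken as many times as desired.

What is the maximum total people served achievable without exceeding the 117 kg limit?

1014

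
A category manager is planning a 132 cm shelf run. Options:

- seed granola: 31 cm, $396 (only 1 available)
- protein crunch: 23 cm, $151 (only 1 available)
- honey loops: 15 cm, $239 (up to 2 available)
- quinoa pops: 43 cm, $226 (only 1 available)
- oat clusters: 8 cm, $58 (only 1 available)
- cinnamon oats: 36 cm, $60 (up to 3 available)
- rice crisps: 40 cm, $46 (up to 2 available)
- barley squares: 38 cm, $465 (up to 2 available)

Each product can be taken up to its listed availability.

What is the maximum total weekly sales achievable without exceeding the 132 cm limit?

Filling by ratio: seed granola + protein crunch + 2×honey loops + oat clusters + barley squares for 1548, with 2 cm left unused.
The 38 cm tied up in protein crunch and honey loops is better spent on barley squares — total rises to 1623 (130 cm).
The spare 2 cm is too small for any remaining product, and no exchange beats 1623.

1623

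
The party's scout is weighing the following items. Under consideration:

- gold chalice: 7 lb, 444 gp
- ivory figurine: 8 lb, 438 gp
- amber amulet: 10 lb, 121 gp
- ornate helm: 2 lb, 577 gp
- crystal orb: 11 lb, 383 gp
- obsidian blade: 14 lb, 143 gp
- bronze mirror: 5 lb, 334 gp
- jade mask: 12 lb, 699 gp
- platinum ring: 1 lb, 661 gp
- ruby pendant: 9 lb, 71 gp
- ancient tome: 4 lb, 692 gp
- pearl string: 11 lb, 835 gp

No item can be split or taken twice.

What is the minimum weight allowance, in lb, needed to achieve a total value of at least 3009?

Need the lightest bundle worth ≥ 3009.
ornate helm + bronze mirror + platinum ring + ancient tome + pearl string: 3099 value at 23 lb.
Below 23 lb the best achievable stays under 3009.

23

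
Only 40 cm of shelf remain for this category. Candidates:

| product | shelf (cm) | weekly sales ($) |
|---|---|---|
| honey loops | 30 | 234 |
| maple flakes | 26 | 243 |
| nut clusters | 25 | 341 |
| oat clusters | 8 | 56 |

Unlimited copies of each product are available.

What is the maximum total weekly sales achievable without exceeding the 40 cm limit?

Density check — nut clusters 13.64, maple flakes 9.35, honey loops 7.80, oat clusters 7.00 are the best per cm.
Best packing: nut clusters + oat clusters — 33 cm, 397 total.

397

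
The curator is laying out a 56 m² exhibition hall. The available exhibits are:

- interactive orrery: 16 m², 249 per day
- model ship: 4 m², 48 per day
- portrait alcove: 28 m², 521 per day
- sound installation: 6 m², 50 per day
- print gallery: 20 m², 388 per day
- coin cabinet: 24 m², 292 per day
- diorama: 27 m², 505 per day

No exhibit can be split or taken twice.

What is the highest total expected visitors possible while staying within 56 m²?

1026

Filling by ratio: model ship + print gallery + diorama for 941, with 5 m² left unused.
Replace model ship and print gallery with portrait alcove: the trade gains 85 net, giving 1026 at 55 m².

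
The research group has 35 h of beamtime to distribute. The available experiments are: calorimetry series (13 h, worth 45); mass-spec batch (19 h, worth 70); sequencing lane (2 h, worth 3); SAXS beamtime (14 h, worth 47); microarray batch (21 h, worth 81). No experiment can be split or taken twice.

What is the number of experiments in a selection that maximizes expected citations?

2

The maximum expected citations within 35 h is 128.
For example SAXS beamtime + microarray batch achieves it, using 35 h.
Any selection reaching 128 contains exactly 2 experiments.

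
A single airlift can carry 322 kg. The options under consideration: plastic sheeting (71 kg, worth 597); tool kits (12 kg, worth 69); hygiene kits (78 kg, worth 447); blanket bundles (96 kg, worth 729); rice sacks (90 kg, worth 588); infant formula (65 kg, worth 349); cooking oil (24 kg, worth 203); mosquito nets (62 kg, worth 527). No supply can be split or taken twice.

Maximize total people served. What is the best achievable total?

Density check — mosquito nets 8.50, cooking oil 8.46, plastic sheeting 8.41 are the best per kg.
A density-first pass picks plastic sheeting + tool kits + blanket bundles + cooking oil + mosquito nets — 2125 at 265 kg.
Dropping tool kits and cooking oil frees 36 kg; slotting in rice sacks (90 kg) lifts the total to 2441 at 319 kg.
Every other selection either busts 322 kg or fails to beat 2441.

2441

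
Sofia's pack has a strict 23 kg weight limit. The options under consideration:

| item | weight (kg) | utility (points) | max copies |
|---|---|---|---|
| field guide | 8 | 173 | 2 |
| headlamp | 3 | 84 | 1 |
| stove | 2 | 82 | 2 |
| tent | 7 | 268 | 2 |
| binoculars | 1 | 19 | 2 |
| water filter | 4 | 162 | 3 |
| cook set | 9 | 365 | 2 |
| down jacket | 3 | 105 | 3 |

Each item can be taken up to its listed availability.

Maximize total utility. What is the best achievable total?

Ranking by ratio (utility/kg): stove 41.00, cook set 40.56, water filter 40.50.
Greedy by ratio would take 2×stove + binoculars + 2×cook set: 23 kg used, total 913.
The 12 kg tied up in stove and binoculars and cook set is better spent on 3×water filter — total rises to 933 (23 kg).

933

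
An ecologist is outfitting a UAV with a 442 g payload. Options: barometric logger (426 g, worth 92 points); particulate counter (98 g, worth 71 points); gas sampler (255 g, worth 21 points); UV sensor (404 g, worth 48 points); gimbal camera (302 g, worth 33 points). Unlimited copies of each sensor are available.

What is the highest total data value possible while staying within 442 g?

284

Taking 4×particulate counter: 392 g used, 284 in data value.
Every other selection either busts 442 g or fails to beat 284.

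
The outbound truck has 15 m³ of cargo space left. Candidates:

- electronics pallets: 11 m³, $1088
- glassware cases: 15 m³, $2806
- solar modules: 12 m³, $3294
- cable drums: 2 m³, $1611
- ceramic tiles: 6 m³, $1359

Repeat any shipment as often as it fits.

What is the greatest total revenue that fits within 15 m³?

Best packing: 7×cable drums — 14 m³, 11277 total.
Every other selection either busts 15 m³ or fails to beat 11277.

11277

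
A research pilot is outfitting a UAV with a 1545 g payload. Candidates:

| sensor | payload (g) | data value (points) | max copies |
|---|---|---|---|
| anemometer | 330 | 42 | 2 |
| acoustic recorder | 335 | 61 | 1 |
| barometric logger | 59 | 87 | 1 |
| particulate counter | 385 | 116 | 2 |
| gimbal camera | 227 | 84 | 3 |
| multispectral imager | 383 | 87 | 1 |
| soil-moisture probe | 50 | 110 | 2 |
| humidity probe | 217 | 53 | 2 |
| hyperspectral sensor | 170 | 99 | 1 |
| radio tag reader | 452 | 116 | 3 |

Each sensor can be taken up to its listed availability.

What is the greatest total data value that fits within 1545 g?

775

Greedy by ratio would take barometric logger + particulate counter + 3×gimbal camera + 2×soil-moisture probe + hyperspectral sensor: 1395 g used, total 774.
Dropping 2×gimbal camera frees 454 g; slotting in particulate counter + humidity probe (602 g) lifts the total to 775 at 1543 g.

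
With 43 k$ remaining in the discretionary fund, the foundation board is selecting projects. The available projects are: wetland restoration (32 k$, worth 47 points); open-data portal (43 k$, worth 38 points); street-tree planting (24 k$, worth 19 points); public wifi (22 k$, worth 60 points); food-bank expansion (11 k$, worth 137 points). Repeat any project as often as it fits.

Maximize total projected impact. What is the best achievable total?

411

3×food-bank expansion uses 33 of the 43 k$ and totals 411.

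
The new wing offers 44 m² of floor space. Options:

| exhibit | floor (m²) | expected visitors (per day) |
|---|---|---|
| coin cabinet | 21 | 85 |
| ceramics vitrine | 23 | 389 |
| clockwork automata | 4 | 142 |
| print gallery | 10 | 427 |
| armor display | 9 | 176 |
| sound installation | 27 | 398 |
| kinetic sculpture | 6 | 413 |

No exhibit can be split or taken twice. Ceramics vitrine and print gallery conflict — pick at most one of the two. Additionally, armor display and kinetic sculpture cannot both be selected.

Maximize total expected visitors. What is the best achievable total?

1238

By expected visitors per m²: kinetic sculpture 68.83, print gallery 42.70, clockwork automata 35.50, armor display 19.56 lead.
Taking print gallery + sound installation + kinetic sculpture: 43 m² used, 1238 in expected visitors.
Nothing else feasible within 44 m² beats 1238.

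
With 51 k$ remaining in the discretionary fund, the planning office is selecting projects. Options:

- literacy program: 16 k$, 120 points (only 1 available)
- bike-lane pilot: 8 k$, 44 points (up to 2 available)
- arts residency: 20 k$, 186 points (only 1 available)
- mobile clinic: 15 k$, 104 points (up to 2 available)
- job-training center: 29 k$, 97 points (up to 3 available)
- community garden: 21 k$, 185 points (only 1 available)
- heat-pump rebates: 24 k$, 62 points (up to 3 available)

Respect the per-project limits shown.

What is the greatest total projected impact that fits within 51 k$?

By projected impact per k$: arts residency 9.30, community garden 8.81, literacy program 7.50 lead.
Best packing: bike-lane pilot + arts residency + community garden — 49 k$, 415 total.

415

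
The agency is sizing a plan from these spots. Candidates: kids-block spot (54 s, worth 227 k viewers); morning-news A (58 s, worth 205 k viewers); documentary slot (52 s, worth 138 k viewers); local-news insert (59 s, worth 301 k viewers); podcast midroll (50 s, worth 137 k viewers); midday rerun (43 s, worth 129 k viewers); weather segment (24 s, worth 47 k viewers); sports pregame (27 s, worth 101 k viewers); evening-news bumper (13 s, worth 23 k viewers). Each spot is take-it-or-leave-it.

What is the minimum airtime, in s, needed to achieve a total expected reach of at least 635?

153

Minimise s subject to total expected reach ≥ 635.
kids-block spot + local-news insert + sports pregame + evening-news bumper reaches 652 using 153 s.
No combination under 153 s hits 635.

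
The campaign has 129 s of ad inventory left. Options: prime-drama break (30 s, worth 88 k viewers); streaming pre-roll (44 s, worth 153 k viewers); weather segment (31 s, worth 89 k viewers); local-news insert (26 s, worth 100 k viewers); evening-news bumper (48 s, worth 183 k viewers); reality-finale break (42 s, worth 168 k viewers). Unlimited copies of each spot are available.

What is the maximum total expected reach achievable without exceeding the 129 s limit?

Density check — reality-finale break 4.00, local-news insert 3.85, evening-news bumper 3.81 are the best per s.
3×reality-finale break uses 126 of the 129 s and totals 504.
Nothing else within 129 s beats 504.

504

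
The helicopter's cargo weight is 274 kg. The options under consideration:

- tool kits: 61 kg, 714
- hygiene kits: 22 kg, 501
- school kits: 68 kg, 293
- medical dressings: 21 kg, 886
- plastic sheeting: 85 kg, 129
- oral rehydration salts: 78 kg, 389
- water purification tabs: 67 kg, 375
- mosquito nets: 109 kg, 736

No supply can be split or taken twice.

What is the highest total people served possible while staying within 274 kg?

2865

Filling by ratio: tool kits + hygiene kits + medical dressings + mosquito nets for 2837, with 61 kg left unused.
The 109 kg tied up in mosquito nets is better spent on oral rehydration salts + water purification tabs — total rises to 2865 (249 kg).
Next best is tool kits + hygiene kits + medical dressings + mosquito nets at 2837 (213 kg) — short by 28.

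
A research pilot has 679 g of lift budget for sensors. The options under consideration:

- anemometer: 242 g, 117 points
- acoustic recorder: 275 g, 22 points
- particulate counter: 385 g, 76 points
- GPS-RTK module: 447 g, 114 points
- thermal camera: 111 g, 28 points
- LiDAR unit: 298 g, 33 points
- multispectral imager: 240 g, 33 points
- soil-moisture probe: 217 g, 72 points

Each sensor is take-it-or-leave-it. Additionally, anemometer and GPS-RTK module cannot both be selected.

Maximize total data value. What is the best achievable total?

Ranking by ratio (data value/g): anemometer 0.48, soil-moisture probe 0.33, GPS-RTK module 0.26.
Taking anemometer + thermal camera + soil-moisture probe: 570 g used, 217 in data value.
The closest alternative, anemometer + particulate counter, reaches only 193.

217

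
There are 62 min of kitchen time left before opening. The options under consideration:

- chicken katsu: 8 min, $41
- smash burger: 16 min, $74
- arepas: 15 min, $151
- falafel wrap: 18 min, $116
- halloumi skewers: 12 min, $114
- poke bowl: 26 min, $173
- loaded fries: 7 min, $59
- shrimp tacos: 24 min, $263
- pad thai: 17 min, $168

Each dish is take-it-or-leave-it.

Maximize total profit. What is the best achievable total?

604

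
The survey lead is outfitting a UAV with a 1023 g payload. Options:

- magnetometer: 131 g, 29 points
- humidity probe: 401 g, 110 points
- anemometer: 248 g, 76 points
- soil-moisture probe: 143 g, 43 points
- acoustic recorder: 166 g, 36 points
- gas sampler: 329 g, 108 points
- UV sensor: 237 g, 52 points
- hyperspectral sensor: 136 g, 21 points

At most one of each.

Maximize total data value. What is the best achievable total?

294

Greedy by ratio would take magnetometer + anemometer + soil-moisture probe + acoustic recorder + gas sampler: 1017 g used, total 292.
Replace magnetometer and soil-moisture probe and acoustic recorder with humidity probe: the trade gains 2 net, giving 294 at 978 g.
An exhaustive check of the 256 subsets confirms 294.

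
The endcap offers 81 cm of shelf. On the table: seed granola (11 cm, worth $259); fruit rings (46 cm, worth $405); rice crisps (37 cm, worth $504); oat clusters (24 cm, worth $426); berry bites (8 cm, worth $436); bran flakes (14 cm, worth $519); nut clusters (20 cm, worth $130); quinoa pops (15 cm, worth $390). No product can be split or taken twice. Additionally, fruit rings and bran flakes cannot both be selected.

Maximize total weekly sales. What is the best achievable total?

2030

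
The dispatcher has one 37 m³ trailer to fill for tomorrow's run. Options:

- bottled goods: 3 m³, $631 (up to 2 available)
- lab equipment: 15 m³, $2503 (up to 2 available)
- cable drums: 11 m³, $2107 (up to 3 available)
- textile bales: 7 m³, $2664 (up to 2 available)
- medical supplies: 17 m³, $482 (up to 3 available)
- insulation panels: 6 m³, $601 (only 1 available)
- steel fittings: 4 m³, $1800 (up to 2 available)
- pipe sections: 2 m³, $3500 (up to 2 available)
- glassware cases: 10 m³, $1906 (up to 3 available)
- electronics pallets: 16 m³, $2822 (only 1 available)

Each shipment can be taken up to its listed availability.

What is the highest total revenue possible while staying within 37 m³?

The ratio heuristic lands on 2×bottled goods + 2×textile bales + 2×steel fittings + 2×pipe sections (17190) but leaves 5 m³ idle.
Replace 2×bottled goods with cable drums: the trade gains 845 net, giving 18035 at 37 m³.

18035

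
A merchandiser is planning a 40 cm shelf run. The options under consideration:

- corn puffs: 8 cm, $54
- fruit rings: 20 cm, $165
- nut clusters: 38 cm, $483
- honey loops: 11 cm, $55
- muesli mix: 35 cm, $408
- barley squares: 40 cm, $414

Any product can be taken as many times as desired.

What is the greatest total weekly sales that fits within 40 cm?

483

The ratio ordering already packs tightly: nut clusters, 38 cm, 483.
The spare 2 cm is too small for any remaining product, and no exchange beats 483.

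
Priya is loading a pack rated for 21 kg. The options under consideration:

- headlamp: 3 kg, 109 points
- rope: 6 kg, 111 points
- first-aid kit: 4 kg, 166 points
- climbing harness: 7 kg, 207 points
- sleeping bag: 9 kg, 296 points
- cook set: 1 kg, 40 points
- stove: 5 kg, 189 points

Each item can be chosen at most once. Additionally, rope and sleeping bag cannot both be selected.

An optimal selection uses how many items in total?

4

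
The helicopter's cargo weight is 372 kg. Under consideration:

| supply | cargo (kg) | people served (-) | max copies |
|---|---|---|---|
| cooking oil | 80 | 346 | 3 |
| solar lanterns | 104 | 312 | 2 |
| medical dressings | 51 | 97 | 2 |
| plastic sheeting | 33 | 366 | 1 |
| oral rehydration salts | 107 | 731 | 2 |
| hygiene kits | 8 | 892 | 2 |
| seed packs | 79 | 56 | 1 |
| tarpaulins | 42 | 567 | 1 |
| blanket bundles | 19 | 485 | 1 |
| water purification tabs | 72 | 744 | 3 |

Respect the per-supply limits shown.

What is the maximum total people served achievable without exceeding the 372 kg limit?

Best packing: plastic sheeting + 2×hygiene kits + tarpaulins + blanket bundles + 3×water purification tabs — 326 kg, 5434 total.
No other feasible combination exceeds 5434.

5434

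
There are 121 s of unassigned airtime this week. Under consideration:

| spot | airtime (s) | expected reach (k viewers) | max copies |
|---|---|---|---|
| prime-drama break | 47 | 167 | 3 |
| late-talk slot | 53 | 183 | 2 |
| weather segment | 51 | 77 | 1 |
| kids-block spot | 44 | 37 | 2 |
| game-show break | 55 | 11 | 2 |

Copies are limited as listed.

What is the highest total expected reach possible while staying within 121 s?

Taking the top-ratio spots first gives 2×prime-drama break for 334 (94 s).
Dropping 2×prime-drama break frees 94 s; slotting in 2×late-talk slot (106 s) lifts the total to 366 at 106 s.
That's the maximum — no swap from here does better than 366.

366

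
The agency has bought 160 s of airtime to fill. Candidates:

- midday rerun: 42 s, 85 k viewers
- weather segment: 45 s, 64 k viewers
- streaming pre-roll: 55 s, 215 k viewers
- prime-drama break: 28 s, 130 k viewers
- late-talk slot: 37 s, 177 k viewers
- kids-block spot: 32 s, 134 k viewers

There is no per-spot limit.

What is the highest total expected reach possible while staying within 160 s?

744

Greedy by ratio would take 4×late-talk slot: 148 s used, total 708.
The 74 s tied up in 2×late-talk slot is better spent on 3×prime-drama break — total rises to 744 (158 s).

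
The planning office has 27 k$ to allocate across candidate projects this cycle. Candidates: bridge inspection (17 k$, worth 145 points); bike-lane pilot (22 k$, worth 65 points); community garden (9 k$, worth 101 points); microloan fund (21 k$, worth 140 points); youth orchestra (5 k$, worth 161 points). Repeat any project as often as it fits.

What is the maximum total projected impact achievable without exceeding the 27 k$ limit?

805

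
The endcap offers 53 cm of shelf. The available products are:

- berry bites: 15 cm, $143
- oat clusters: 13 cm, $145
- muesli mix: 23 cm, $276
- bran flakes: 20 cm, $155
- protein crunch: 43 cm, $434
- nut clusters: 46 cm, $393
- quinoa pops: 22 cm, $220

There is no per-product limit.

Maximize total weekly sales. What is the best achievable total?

By weekly sales per cm: muesli mix 12.00, oat clusters 11.15, protein crunch 10.09 lead.
Taking the top-ratio products first gives 2×muesli mix for 552 (46 cm).
The 46 cm tied up in 2×muesli mix is better spent on 4×oat clusters — total rises to 580 (52 cm).
The spare 1 cm is too small for any remaining product, and no exchange beats 580.

580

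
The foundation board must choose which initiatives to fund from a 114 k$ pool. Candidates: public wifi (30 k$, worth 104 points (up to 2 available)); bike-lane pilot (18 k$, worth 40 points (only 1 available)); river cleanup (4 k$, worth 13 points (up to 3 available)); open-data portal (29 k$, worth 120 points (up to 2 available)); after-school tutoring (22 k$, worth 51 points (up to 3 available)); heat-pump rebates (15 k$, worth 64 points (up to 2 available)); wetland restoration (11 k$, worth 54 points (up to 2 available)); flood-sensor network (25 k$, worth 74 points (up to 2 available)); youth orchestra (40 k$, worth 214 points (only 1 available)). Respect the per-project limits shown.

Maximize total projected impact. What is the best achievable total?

Density check — youth orchestra 5.35, wetland restoration 4.91, heat-pump rebates 4.27 are the best per k$.
The ratio heuristic lands on 3×river cleanup + 2×heat-pump rebates + 2×wetland restoration + youth orchestra (489) but leaves 10 k$ idle.
Dropping river cleanup and heat-pump rebates frees 19 k$; slotting in open-data portal (29 k$) lifts the total to 532 at 114 k$.
Nothing else within 114 k$ beats 532.

532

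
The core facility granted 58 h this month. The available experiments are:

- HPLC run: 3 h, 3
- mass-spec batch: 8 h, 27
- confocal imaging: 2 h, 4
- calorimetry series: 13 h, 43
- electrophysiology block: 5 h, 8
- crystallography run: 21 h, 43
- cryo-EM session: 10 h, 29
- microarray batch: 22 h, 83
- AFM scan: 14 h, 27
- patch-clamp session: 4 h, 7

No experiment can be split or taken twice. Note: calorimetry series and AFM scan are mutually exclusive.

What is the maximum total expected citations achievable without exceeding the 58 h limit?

190

Greedy by ratio would take HPLC run + mass-spec batch + confocal imaging + calorimetry series + cryo-EM session + microarray batch: 58 h used, total 189.
Dropping HPLC run and confocal imaging frees 5 h; slotting in electrophysiology block (5 h) lifts the total to 190 at 58 h.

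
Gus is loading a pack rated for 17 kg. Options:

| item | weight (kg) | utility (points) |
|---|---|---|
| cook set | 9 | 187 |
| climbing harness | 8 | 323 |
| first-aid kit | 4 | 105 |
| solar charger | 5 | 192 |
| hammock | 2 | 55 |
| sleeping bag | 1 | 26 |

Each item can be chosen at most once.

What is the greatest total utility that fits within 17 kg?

620

Filling by ratio: climbing harness + solar charger + hammock + sleeping bag for 596, with 1 kg left unused.
Dropping hammock and sleeping bag frees 3 kg; slotting in first-aid kit (4 kg) lifts the total to 620 at 17 kg.
No other feasible combination exceeds 620.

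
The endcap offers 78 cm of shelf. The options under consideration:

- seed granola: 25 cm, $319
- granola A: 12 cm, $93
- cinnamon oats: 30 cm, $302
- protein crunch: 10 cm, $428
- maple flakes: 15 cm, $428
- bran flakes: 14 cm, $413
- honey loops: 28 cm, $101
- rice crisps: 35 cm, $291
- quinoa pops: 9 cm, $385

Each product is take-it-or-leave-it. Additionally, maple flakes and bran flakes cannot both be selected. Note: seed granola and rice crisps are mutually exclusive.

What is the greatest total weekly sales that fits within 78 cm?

Seed granola + granola A + protein crunch + maple flakes + quinoa pops uses 71 of the 78 cm and totals 1653.
Next best is seed granola + granola A + protein crunch + bran flakes + quinoa pops at 1638 (70 cm) — short by 15.

1653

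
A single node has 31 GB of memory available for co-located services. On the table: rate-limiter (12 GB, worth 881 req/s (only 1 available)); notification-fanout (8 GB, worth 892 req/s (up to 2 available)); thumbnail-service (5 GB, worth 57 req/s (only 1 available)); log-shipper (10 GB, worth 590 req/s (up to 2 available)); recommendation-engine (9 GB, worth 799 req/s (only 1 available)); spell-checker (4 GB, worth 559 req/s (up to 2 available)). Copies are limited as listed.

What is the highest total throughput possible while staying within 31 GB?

3142

Ranking by ratio (throughput/GB): spell-checker 139.75, notification-fanout 111.50, recommendation-engine 88.78, rate-limiter 73.42.
A density-first pass picks 2×notification-fanout + thumbnail-service + 2×spell-checker — 2959 at 29 GB.
Replace thumbnail-service and spell-checker with recommendation-engine: the trade gains 183 net, giving 3142 at 29 GB.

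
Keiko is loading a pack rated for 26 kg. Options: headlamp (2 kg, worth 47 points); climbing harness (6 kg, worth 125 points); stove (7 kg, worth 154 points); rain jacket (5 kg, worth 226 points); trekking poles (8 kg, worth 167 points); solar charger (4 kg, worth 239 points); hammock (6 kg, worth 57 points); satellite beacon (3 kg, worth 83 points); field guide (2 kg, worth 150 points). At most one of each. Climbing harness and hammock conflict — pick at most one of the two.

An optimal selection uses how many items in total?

6

The maximum utility within 26 kg is 941.
For example headlamp + climbing harness + stove + rain jacket + solar charger + field guide achieves it, using 26 kg.
All optima have 6 items.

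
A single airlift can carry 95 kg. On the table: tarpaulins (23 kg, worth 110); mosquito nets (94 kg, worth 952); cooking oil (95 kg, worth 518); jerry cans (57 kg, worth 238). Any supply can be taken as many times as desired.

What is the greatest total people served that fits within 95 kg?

Ranking by ratio (people served/kg): mosquito nets 10.13, cooking oil 5.45, tarpaulins 4.78.
Best packing: mosquito nets — 94 kg, 952 total.
Nothing else within 95 kg beats 952.

952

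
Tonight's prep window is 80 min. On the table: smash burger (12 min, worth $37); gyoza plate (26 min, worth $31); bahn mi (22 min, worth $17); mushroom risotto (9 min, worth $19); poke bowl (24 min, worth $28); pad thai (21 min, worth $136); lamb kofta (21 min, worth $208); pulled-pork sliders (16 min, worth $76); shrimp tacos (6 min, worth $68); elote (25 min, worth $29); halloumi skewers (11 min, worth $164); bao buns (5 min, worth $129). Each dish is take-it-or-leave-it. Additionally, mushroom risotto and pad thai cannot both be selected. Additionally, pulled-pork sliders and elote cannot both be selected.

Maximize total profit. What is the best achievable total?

The ratio ordering already packs tightly: pad thai + lamb kofta + pulled-pork sliders + shrimp tacos + halloumi skewers + bao buns, 80 min, 781.
Runner-up smash burger + pad thai + lamb kofta + shrimp tacos + halloumi skewers + bao buns tops out at 742.

781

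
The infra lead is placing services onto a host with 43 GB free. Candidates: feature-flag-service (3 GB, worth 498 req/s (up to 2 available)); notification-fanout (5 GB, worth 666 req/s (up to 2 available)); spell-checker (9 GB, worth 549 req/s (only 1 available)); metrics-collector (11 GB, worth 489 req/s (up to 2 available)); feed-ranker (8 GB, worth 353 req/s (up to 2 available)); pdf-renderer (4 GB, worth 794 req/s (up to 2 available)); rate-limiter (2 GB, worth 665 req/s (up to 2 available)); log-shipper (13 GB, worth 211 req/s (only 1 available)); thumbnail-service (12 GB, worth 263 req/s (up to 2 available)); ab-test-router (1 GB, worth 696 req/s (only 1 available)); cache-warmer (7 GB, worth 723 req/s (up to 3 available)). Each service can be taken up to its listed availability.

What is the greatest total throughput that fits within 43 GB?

7388

Best packing: 2×feature-flag-service + 2×notification-fanout + 2×pdf-renderer + 2×rate-limiter + ab-test-router + 2×cache-warmer — 43 GB, 7388 total.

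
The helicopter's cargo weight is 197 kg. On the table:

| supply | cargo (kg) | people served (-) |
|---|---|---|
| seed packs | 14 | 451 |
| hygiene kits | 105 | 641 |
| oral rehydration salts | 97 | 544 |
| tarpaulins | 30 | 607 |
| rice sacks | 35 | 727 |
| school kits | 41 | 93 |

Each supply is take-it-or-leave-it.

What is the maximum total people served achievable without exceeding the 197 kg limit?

2426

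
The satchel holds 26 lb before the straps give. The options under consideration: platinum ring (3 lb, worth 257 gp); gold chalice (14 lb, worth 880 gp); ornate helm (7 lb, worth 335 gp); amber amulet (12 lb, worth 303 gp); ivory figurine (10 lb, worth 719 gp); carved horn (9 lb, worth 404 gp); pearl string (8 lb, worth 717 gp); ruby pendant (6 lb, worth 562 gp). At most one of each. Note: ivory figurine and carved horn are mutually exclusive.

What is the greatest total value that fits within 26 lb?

Taking the top-ratio items first gives platinum ring + ornate helm + pearl string + ruby pendant for 1871 (24 lb).
Dropping platinum ring and ornate helm frees 10 lb; slotting in ivory figurine (10 lb) lifts the total to 1998 at 24 lb.
An exhaustive check of the 256 subsets confirms 1998.

1998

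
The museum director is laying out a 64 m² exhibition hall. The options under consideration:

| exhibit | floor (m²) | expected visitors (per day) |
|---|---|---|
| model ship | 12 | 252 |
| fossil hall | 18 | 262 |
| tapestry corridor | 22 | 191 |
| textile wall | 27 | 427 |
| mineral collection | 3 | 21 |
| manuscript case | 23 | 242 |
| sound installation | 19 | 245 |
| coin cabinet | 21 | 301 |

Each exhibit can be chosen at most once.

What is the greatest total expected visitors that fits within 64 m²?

1001

By expected visitors per m²: model ship 21.00, textile wall 15.81, fossil hall 14.56, coin cabinet 14.33 lead.
Filling by ratio: model ship + fossil hall + textile wall + mineral collection for 962, with 4 m² left unused.
Replace fossil hall with coin cabinet: the trade gains 39 net, giving 1001 at 63 m².
Runner-up model ship + textile wall + coin cabinet tops out at 980.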